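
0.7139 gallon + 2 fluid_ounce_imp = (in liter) 2.759. Check: 1 gallon = 0.0037854118 m^3, so 0.7139 gallon = 0.7139 * 0.0037854118 = 0.0027024055 m^3. 1 fluid_ounce_imp = 2.8413063e-05 m^3, so 2 fluid_ounce_imp = 2 * 2.8413063e-05 = 5.6826125e-05 m^3. Sum: 0.0027024055 + 5.6826125e-05 = 0.0027592316 m^3. 1 liter = 0.001 m^3, so 0.0027592316 m^3 = 0.0027592316 / 0.001 = 2.7592316 liter ≈ 2.759 liter (4 s.f.).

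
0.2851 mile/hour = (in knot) 0.2477. Check: 1 mile/hour = 0.44704 m/s, so 0.2851 mile/hour = 0.2851 * 0.44704 = 0.1274511 m/s. 1 knot = 0.51444444 m/s, so 0.1274511 m/s = 0.1274511 / 0.51444444 = 0.24774513 knot ≈ 0.2477 knot (4 s.f.).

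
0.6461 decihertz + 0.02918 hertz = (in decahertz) 1 decihertz = 0.1 Hz, so 0.6461 decihertz = 0.6461 * 0.1 = 0.06461 Hz. 0.02918 hertz = 0.02918 Hz. Sum: 0.06461 + 0.02918 = 0.09379 Hz. 1 decahertz = 10 Hz, so 0.09379 Hz = 0.09379 / 10 = 0.009379 decahertz. Final answer: 0.009379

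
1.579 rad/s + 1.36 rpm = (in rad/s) 1.721. Check: 1.579 rad/s is already in rad/s. 1 rpm = 0.10471976 rad/s, so 1.36 rpm = 1.36 * 0.10471976 = 0.14241887 rad/s. Sum: 1.579 + 0.14241887 = 1.7214189 rad/s. Result: 1.7214189 rad/s ≈ 1.721 rad/s (4 s.f.).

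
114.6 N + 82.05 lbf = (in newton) 479.6. Check: 114.6 N is already in N. 1 lbf = 4.4482216 N, so 82.05 lbf = 82.05 * 4.4482216 = 364.97658 N. Sum: 114.6 + 364.97658 = 479.57658 N. 479.57658 N = 479.57658 newton ≈ 479.6 newton (4 s.f.).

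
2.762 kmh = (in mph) 1 kmh = 0.27777778 m/s, so 2.762 kmh = 2.762 * 0.27777778 = 0.76722222 m/s. 1 mph = 0.44704 m/s, so 0.76722222 m/s = 0.76722222 / 0.44704 = 1.7162272 mph ≈ 1.716 mph (4 s.f.). Final answer: 1.716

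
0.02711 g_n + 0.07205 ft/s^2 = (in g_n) 1 g_n = 9.80665 m/s^2, so 0.02711 g_n = 0.02711 * 9.80665 = 0.26585828 m/s^2. 1 ft/s^2 = 0.3048 m/s^2, so 0.07205 ft/s^2 = 0.07205 * 0.3048 = 0.02196084 m/s^2. Sum: 0.26585828 + 0.02196084 = 0.28781912 m/s^2. 1 g_n = 9.80665 m/s^2, so 0.28781912 m/s^2 = 0.28781912 / 9.80665 = 0.029349382 g_n ≈ 0.02935 g_n (4 s.f.). Final answer: 0.02935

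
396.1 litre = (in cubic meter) 1 litre = 0.001 m^3, so 396.1 litre = 396.1 * 0.001 = 0.3961 m^3. 0.3961 m^3 = 0.3961 cubic meter. Final answer: 0.3961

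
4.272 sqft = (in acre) 9.807e-05. Check: 1 sqft = 0.09290304 m^2, so 4.272 sqft = 4.272 * 0.09290304 = 0.39688179 m^2. 1 acre = 4046.8564 m^2, so 0.39688179 m^2 = 0.39688179 / 4046.8564 = 9.8071625e-05 acre ≈ 9.807e-05 acre (4 s.f.).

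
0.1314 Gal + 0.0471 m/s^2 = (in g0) 0.004937. Check: 1 Gal = 0.01 m/s^2, so 0.1314 Gal = 0.1314 * 0.01 = 0.001314 m/s^2. 0.0471 m/s^2 is already in m/s^2. Sum: 0.001314 + 0.0471 = 0.048414 m/s^2. 1 g0 = 9.80665 m/s^2, so 0.048414 m/s^2 = 0.048414 / 9.80665 = 0.0049368541 g0 ≈ 0.004937 g0 (4 s.f.).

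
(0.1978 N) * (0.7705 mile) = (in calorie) 0.1978 N is already in N. 1 mile = 1609.344 m, so 0.7705 mile = 0.7705 * 1609.344 = 1239.9996 m. Combine: 0.1978 N * 1239.9996 m = 245.27191 J. 1 calorie = 4.184 J, so 245.27191 J = 245.27191 / 4.184 = 58.621394 calorie ≈ 58.62 calorie (4 s.f.). Final answer: 58.62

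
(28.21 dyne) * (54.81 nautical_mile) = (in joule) 1 dyne = 1e-05 N, so 28.21 dyne = 28.21 * 1e-05 = 0.0002821 N. 1 nautical_mile = 1852 m, so 54.81 nautical_mile = 54.81 * 1852 = 101508.12 m. Combine: 0.0002821 N * 101508.12 m = 28.635441 J. 28.635441 J = 28.635441 joule ≈ 28.64 joule (4 s.f.). Final answer: 28.64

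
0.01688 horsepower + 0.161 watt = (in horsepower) 0.0171. Check: 1 horsepower = 745.69987 W, so 0.01688 horsepower = 0.01688 * 745.69987 = 12.587414 W. 0.161 watt = 0.161 W. Sum: 12.587414 + 0.161 = 12.748414 W. 1 horsepower = 745.69987 W, so 12.748414 W = 12.748414 / 745.69987 = 0.017095905 horsepower ≈ 0.0171 horsepower (4 s.f.).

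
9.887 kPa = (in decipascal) 1 kPa = 1000 Pa, so 9.887 kPa = 9.887 * 1000 = 9887 Pa. 1 decipascal = 0.1 Pa, so 9887 Pa = 9887 / 0.1 = 98870 decipascal ≈ 9.887e+04 decipascal (4 s.f.). Final answer: 9.887e+04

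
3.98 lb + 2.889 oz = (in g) 1887. Check: 1 lb = 0.45359237 kg, so 3.98 lb = 3.98 * 0.45359237 = 1.8052976 kg. 1 oz = 0.028349523 kg, so 2.889 oz = 2.889 * 0.028349523 = 0.081901772 kg. Sum: 1.8052976 + 0.081901772 = 1.8871994 kg. 1 g = 0.001 kg, so 1.8871994 kg = 1.8871994 / 0.001 = 1887.1994 g ≈ 1887 g (4 s.f.).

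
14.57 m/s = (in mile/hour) 1 mile/hour = 0.44704 m/s, so 14.57 m/s = 14.57 / 0.44704 = 32.592162 mile/hour ≈ 32.59 mile/hour (4 s.f.). Final answer: 32.59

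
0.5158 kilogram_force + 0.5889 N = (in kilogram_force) 0.5759. Check: 1 kilogram_force = 9.80665 N, so 0.5158 kilogram_force = 0.5158 * 9.80665 = 5.0582701 N. 0.5889 N is already in N. Sum: 5.0582701 + 0.5889 = 5.6471701 N. 1 kilogram_force = 9.80665 N, so 5.6471701 N = 5.6471701 / 9.80665 = 0.57585109 kilogram_force ≈ 0.5759 kilogram_force (4 s.f.).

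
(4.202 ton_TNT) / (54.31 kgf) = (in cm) 1 ton_TNT = 4.184e+09 J, so 4.202 ton_TNT = 4.202 * 4.184e+09 = 1.7581168e+10 J. 1 kgf = 9.80665 N, so 54.31 kgf = 54.31 * 9.80665 = 532.59916 N. Combine: 1.7581168e+10 J / 532.59916 N = 33010131 m. 1 cm = 0.01 m, so 33010131 m = 33010131 / 0.01 = 3.3010131e+09 cm ≈ 3.301e+09 cm (4 s.f.). Final answer: 3.301e+09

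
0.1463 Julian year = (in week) 1 Julian year = 31557600 s, so 0.1463 Julian year = 0.1463 * 31557600 = 4616876.9 s. 1 week = 604800 s, so 4616876.9 s = 4616876.9 / 604800 = 7.633725 week ≈ 7.634 week (4 s.f.). Final answer: 7.634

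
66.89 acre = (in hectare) 1 acre = 4046.8564 m^2, so 66.89 acre = 66.89 * 4046.8564 = 270694.23 m^2. 1 hectare = 10000 m^2, so 270694.23 m^2 = 270694.23 / 10000 = 27.069423 hectare ≈ 27.07 hectare (4 s.f.). Final answer: 27.07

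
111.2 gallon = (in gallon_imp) 1 gallon = 0.0037854118 m^3, so 111.2 gallon = 111.2 * 0.0037854118 = 0.42093779 m^3. 1 gallon_imp = 0.00454609 m^3, so 0.42093779 m^3 = 0.42093779 / 0.00454609 = 92.593369 gallon_imp ≈ 92.59 gallon_imp (4 s.f.). Final answer: 92.59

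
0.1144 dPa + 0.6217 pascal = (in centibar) 1 dPa = 0.1 Pa, so 0.1144 dPa = 0.1144 * 0.1 = 0.01144 Pa. 0.6217 pascal = 0.6217 Pa. Sum: 0.01144 + 0.6217 = 0.63314 Pa. 1 centibar = 1000 Pa, so 0.63314 Pa = 0.63314 / 1000 = 0.00063314 centibar ≈ 0.0006331 centibar (4 s.f.). Final answer: 0.0006331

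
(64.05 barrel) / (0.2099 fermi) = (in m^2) 4.851e+16. Check: 1 barrel = 0.15898729 m^3, so 64.05 barrel = 64.05 * 0.15898729 = 10.183136 m^3. 1 fermi = 1e-15 m, so 0.2099 fermi = 0.2099 * 1e-15 = 2.099e-16 m. Combine: 10.183136 m^3 / 2.099e-16 m = 4.8514227e+16 m^2. Result: 4.8514227e+16 m^2 ≈ 4.851e+16 m^2 (4 s.f.).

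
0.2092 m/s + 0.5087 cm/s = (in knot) 0.4165. Check: 0.2092 m/s is already in m/s. 1 cm/s = 0.01 m/s, so 0.5087 cm/s = 0.5087 * 0.01 = 0.005087 m/s. Sum: 0.2092 + 0.005087 = 0.214287 m/s. 1 knot = 0.51444444 m/s, so 0.214287 m/s = 0.214287 / 0.51444444 = 0.4165406 knot ≈ 0.4165 knot (4 s.f.).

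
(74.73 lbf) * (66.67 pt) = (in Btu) 0.00741. Check: 1 lbf = 4.4482216 N, so 74.73 lbf = 74.73 * 4.4482216 = 332.4156 N. 1 pt = 0.00035277778 m, so 66.67 pt = 66.67 * 0.00035277778 = 0.023519694 m. Combine: 332.4156 N * 0.023519694 m = 7.8183134 J. 1 Btu = 1055.0559 J, so 7.8183134 J = 7.8183134 / 1055.0559 = 0.0074103313 Btu ≈ 0.00741 Btu (4 s.f.).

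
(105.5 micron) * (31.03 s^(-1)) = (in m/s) 1 micron = 1e-06 m, so 105.5 micron = 105.5 * 1e-06 = 0.0001055 m. 31.03 s^(-1) = 31.03 Hz. Combine: 0.0001055 m * 31.03 Hz = 0.003273665 m/s. Result: 0.003273665 m/s ≈ 0.003274 m/s (4 s.f.). Final answer: 0.003274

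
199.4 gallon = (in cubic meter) 1 gallon = 0.0037854118 m^3, so 199.4 gallon = 199.4 * 0.0037854118 = 0.75481111 m^3. 0.75481111 m^3 = 0.75481111 cubic meter ≈ 0.7548 cubic meter (4 s.f.). Final answer: 0.7548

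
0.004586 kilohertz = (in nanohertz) 1 kilohertz = 1000 Hz, so 0.004586 kilohertz = 0.004586 * 1000 = 4.586 Hz. 1 nanohertz = 1e-09 Hz, so 4.586 Hz = 4.586 / 1e-09 = 4.586e+09 nanohertz. Final answer: 4.586e+09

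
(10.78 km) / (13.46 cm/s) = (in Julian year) 1 km = 1000 m, so 10.78 km = 10.78 * 1000 = 10780 m. 1 cm/s = 0.01 m/s, so 13.46 cm/s = 13.46 * 0.01 = 0.1346 m/s. Combine: 10780 m / 0.1346 m/s = 80089.153 s. 1 Julian year = 31557600 s, so 80089.153 s = 80089.153 / 31557600 = 0.0025378721 Julian year ≈ 0.002538 Julian year (4 s.f.). Final answer: 0.002538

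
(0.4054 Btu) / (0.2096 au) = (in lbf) 1 Btu = 1055.0559 J, so 0.4054 Btu = 0.4054 * 1055.0559 = 427.71964 J. 1 au = 1.4959787e+11 m, so 0.2096 au = 0.2096 * 1.4959787e+11 = 3.1355714e+10 m. Combine: 427.71964 J / 3.1355714e+10 m = 1.3640884e-08 N. 1 lbf = 4.4482216 N, so 1.3640884e-08 N = 1.3640884e-08 / 4.4482216 = 3.0665926e-09 lbf ≈ 3.067e-09 lbf (4 s.f.). Final answer: 3.067e-09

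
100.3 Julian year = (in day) 1 Julian year = 31557600 s, so 100.3 Julian year = 100.3 * 31557600 = 3.1652273e+09 s. 1 day = 86400 s, so 3.1652273e+09 s = 3.1652273e+09 / 86400 = 36634.575 day ≈ 3.663e+04 day (4 s.f.). Final answer: 3.663e+04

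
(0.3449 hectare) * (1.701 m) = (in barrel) 3.69e+04. Check: 1 hectare = 10000 m^2, so 0.3449 hectare = 0.3449 * 10000 = 3449 m^2. 1.701 m is already in m. Combine: 3449 m^2 * 1.701 m = 5866.749 m^3. 1 barrel = 0.15898729 m^3, so 5866.749 m^3 = 5866.749 / 0.15898729 = 36900.741 barrel ≈ 3.69e+04 barrel (4 s.f.).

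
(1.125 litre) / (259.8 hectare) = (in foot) 1 litre = 0.001 m^3, so 1.125 litre = 1.125 * 0.001 = 0.001125 m^3. 1 hectare = 10000 m^2, so 259.8 hectare = 259.8 * 10000 = 2598000 m^2. Combine: 0.001125 m^3 / 2598000 m^2 = 4.330254e-10 m. 1 foot = 0.3048 m, so 4.330254e-10 m = 4.330254e-10 / 0.3048 = 1.420687e-09 foot ≈ 1.421e-09 foot (4 s.f.). Final answer: 1.421e-09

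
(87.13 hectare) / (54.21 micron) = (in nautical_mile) 1 hectare = 10000 m^2, so 87.13 hectare = 87.13 * 10000 = 871300 m^2. 1 micron = 1e-06 m, so 54.21 micron = 54.21 * 1e-06 = 5.421e-05 m. Combine: 871300 m^2 / 5.421e-05 m = 1.607268e+10 m. 1 nautical_mile = 1852 m, so 1.607268e+10 m = 1.607268e+10 / 1852 = 8678553.1 nautical_mile ≈ 8.679e+06 nautical_mile (4 s.f.). Final answer: 8.679e+06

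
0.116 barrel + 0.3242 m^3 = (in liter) 1 barrel = 0.15898729 m^3, so 0.116 barrel = 0.116 * 0.15898729 = 0.018442526 m^3. 0.3242 m^3 is already in m^3. Sum: 0.018442526 + 0.3242 = 0.34264253 m^3. 1 liter = 0.001 m^3, so 0.34264253 m^3 = 0.34264253 / 0.001 = 342.64253 liter ≈ 342.6 liter (4 s.f.). Final answer: 342.6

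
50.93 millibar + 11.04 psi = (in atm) 1 millibar = 100 Pa, so 50.93 millibar = 50.93 * 100 = 5093 Pa. 1 psi = 6894.7573 Pa, so 11.04 psi = 11.04 * 6894.7573 = 76118.121 Pa. Sum: 5093 + 76118.121 = 81211.121 Pa. 1 atm = 101325 Pa, so 81211.121 Pa = 81211.121 / 101325 = 0.80149144 atm ≈ 0.8015 atm (4 s.f.). Final answer: 0.8015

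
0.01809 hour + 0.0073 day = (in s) 695.8. Check: 1 hour = 3600 s, so 0.01809 hour = 0.01809 * 3600 = 65.124 s. 1 day = 86400 s, so 0.0073 day = 0.0073 * 86400 = 630.72 s. Sum: 65.124 + 630.72 = 695.844 s. Result: 695.844 s ≈ 695.8 s (4 s.f.).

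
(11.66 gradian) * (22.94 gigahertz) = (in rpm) 1 gradian = 0.015707963 rad, so 11.66 gradian = 11.66 * 0.015707963 = 0.18315485 rad. 1 gigahertz = 1e+09 Hz, so 22.94 gigahertz = 22.94 * 1e+09 = 2.294e+10 Hz. Combine: 0.18315485 rad * 2.294e+10 Hz = 4.2015723e+09 rad/s. 1 rpm = 0.10471976 rad/s, so 4.2015723e+09 rad/s = 4.2015723e+09 / 0.10471976 = 4.012206e+10 rpm ≈ 4.012e+10 rpm (4 s.f.). Final answer: 4.012e+10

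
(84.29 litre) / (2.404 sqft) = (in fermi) 1 litre = 0.001 m^3, so 84.29 litre = 84.29 * 0.001 = 0.08429 m^3. 1 sqft = 0.09290304 m^2, so 2.404 sqft = 2.404 * 0.09290304 = 0.22333891 m^2. Combine: 0.08429 m^3 / 0.22333891 m^2 = 0.37740849 m. 1 fermi = 1e-15 m, so 0.37740849 m = 0.37740849 / 1e-15 = 3.7740849e+14 fermi ≈ 3.774e+14 fermi (4 s.f.). Final answer: 3.774e+14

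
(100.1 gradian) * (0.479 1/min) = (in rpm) 1 gradian = 0.015707963 rad, so 100.1 gradian = 100.1 * 0.015707963 = 1.5723671 rad. 1 1/min = 0.016666667 Hz, so 0.479 1/min = 0.479 * 0.016666667 = 0.0079833333 Hz. Combine: 1.5723671 rad * 0.0079833333 Hz = 0.012552731 rad/s. 1 rpm = 0.10471976 rad/s, so 0.012552731 rad/s = 0.012552731 / 0.10471976 = 0.11986975 rpm ≈ 0.1199 rpm (4 s.f.). Final answer: 0.1199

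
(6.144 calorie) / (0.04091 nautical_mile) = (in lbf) 1 calorie = 4.184 J, so 6.144 calorie = 6.144 * 4.184 = 25.706496 J. 1 nautical_mile = 1852 m, so 0.04091 nautical_mile = 0.04091 * 1852 = 75.76532 m. Combine: 25.706496 J / 75.76532 m = 0.33929106 N. 1 lbf = 4.4482216 N, so 0.33929106 N = 0.33929106 / 4.4482216 = 0.076275665 lbf ≈ 0.07628 lbf (4 s.f.). Final answer: 0.07628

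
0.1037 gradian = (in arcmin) 5.6. Check: 1 gradian = 0.015707963 rad, so 0.1037 gradian = 0.1037 * 0.015707963 = 0.0016289158 rad. 1 arcmin = 0.00029088821 rad, so 0.0016289158 rad = 0.0016289158 / 0.00029088821 = 5.5998 arcmin ≈ 5.6 arcmin (4 s.f.).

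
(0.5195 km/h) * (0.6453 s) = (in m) 1 km/h = 0.27777778 m/s, so 0.5195 km/h = 0.5195 * 0.27777778 = 0.14430556 m/s. 0.6453 s is already in s. Combine: 0.14430556 m/s * 0.6453 s = 0.093120375 m. Result: 0.093120375 m ≈ 0.09312 m (4 s.f.). Final answer: 0.09312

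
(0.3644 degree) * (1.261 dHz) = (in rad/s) 0.000802. Check: 1 degree = 0.017453293 rad, so 0.3644 degree = 0.3644 * 0.017453293 = 0.0063599798 rad. 1 dHz = 0.1 Hz, so 1.261 dHz = 1.261 * 0.1 = 0.1261 Hz. Combine: 0.0063599798 rad * 0.1261 Hz = 0.00080199345 rad/s. Result: 0.00080199345 rad/s ≈ 0.000802 rad/s (4 s.f.).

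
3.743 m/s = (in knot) 7.276. Check: 1 knot = 0.51444444 m/s, so 3.743 m/s = 3.743 / 0.51444444 = 7.2758099 knot ≈ 7.276 knot (4 s.f.).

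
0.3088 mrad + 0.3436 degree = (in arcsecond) 1 mrad = 0.001 rad, so 0.3088 mrad = 0.3088 * 0.001 = 0.0003088 rad. 1 degree = 0.017453293 rad, so 0.3436 degree = 0.3436 * 0.017453293 = 0.0059969513 rad. Sum: 0.0003088 + 0.0059969513 = 0.0063057513 rad. 1 arcsecond = 4.8481368e-06 rad, so 0.0063057513 rad = 0.0063057513 / 4.8481368e-06 = 1300.6546 arcsecond ≈ 1301 arcsecond (4 s.f.). Final answer: 1301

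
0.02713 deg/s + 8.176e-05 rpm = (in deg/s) 1 deg/s = 0.017453293 rad/s, so 0.02713 deg/s = 0.02713 * 0.017453293 = 0.00047350783 rad/s. 1 rpm = 0.10471976 rad/s, so 8.176e-05 rpm = 8.176e-05 * 0.10471976 = 8.5618872e-06 rad/s. Sum: 0.00047350783 + 8.5618872e-06 = 0.00048206971 rad/s. 1 deg/s = 0.017453293 rad/s, so 0.00048206971 rad/s = 0.00048206971 / 0.017453293 = 0.02762056 deg/s ≈ 0.02762 deg/s (4 s.f.). Final answer: 0.02762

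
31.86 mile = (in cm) 1 mile = 1609.344 m, so 31.86 mile = 31.86 * 1609.344 = 51273.7 m. 1 cm = 0.01 m, so 51273.7 m = 51273.7 / 0.01 = 5127370 cm ≈ 5.127e+06 cm (4 s.f.). Final answer: 5.127e+06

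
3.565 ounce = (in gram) 101.1. Check: 1 ounce = 0.028349523 kg, so 3.565 ounce = 3.565 * 0.028349523 = 0.10106605 kg. 1 gram = 0.001 kg, so 0.10106605 kg = 0.10106605 / 0.001 = 101.06605 gram ≈ 101.1 gram (4 s.f.).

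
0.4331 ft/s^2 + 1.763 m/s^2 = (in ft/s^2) 6.217. Check: 1 ft/s^2 = 0.3048 m/s^2, so 0.4331 ft/s^2 = 0.4331 * 0.3048 = 0.13200888 m/s^2. 1.763 m/s^2 is already in m/s^2. Sum: 0.13200888 + 1.763 = 1.8950089 m/s^2. 1 ft/s^2 = 0.3048 m/s^2, so 1.8950089 m/s^2 = 1.8950089 / 0.3048 = 6.2172207 ft/s^2 ≈ 6.217 ft/s^2 (4 s.f.).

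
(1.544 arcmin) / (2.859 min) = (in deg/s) 1 arcmin = 0.00029088821 rad, so 1.544 arcmin = 1.544 * 0.00029088821 = 0.00044913139 rad. 1 min = 60 s, so 2.859 min = 2.859 * 60 = 171.54 s. Combine: 0.00044913139 rad / 171.54 s = 2.6182313e-06 rad/s. 1 deg/s = 0.017453293 rad/s, so 2.6182313e-06 rad/s = 2.6182313e-06 / 0.017453293 = 0.0001500136 deg/s ≈ 0.00015 deg/s (4 s.f.). Final answer: 0.00015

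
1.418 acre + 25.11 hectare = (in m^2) 1 acre = 4046.8564 m^2, so 1.418 acre = 1.418 * 4046.8564 = 5738.4424 m^2. 1 hectare = 10000 m^2, so 25.11 hectare = 25.11 * 10000 = 251100 m^2. Sum: 5738.4424 + 251100 = 256838.44 m^2. Result: 256838.44 m^2 ≈ 2.568e+05 m^2 (4 s.f.). Final answer: 2.568e+05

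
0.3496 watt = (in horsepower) 0.0004688. Check: 0.3496 watt = 0.3496 W. 1 horsepower = 745.69987 W, so 0.3496 W = 0.3496 / 745.69987 = 0.00046882132 horsepower ≈ 0.0004688 horsepower (4 s.f.).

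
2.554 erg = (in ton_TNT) 6.104e-17. Check: 1 erg = 1e-07 J, so 2.554 erg = 2.554 * 1e-07 = 2.554e-07 J. 1 ton_TNT = 4.184e+09 J, so 2.554e-07 J = 2.554e-07 / 4.184e+09 = 6.1042065e-17 ton_TNT ≈ 6.104e-17 ton_TNT (4 s.f.).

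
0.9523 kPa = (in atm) 0.009398. Check: 1 kPa = 1000 Pa, so 0.9523 kPa = 0.9523 * 1000 = 952.3 Pa. 1 atm = 101325 Pa, so 952.3 Pa = 952.3 / 101325 = 0.0093984703 atm ≈ 0.009398 atm (4 s.f.).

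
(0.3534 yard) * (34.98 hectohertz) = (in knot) 1 yard = 0.9144 m, so 0.3534 yard = 0.3534 * 0.9144 = 0.32314896 m. 1 hectohertz = 100 Hz, so 34.98 hectohertz = 34.98 * 100 = 3498 Hz. Combine: 0.32314896 m * 3498 Hz = 1130.3751 m/s. 1 knot = 0.51444444 m/s, so 1130.3751 m/s = 1130.3751 / 0.51444444 = 2197.2733 knot ≈ 2197 knot (4 s.f.). Final answer: 2197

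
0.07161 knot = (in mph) 0.08241. Check: 1 knot = 0.51444444 m/s, so 0.07161 knot = 0.07161 * 0.51444444 = 0.036839367 m/s. 1 mph = 0.44704 m/s, so 0.036839367 m/s = 0.036839367 / 0.44704 = 0.082407316 mph ≈ 0.08241 mph (4 s.f.).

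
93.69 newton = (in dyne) 93.69 newton = 93.69 N. 1 dyne = 1e-05 N, so 93.69 N = 93.69 / 1e-05 = 9369000 dyne ≈ 9.369e+06 dyne (4 s.f.). Final answer: 9.369e+06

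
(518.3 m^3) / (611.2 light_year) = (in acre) 2.215e-20. Check: 518.3 m^3 is already in m^3. 1 light_year = 9.4607305e+15 m, so 611.2 light_year = 611.2 * 9.4607305e+15 = 5.7823985e+18 m. Combine: 518.3 m^3 / 5.7823985e+18 m = 8.9634086e-17 m^2. 1 acre = 4046.8564 m^2, so 8.9634086e-17 m^2 = 8.9634086e-17 / 4046.8564 = 2.2149065e-20 acre ≈ 2.215e-20 acre (4 s.f.).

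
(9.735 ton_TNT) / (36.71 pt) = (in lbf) 1 ton_TNT = 4.184e+09 J, so 9.735 ton_TNT = 9.735 * 4.184e+09 = 4.073124e+10 J. 1 pt = 0.00035277778 m, so 36.71 pt = 36.71 * 0.00035277778 = 0.012950472 m. Combine: 4.073124e+10 J / 0.012950472 m = 3.1451548e+12 N. 1 lbf = 4.4482216 N, so 3.1451548e+12 N = 3.1451548e+12 / 4.4482216 = 7.0705893e+11 lbf ≈ 7.071e+11 lbf (4 s.f.). Final answer: 7.071e+11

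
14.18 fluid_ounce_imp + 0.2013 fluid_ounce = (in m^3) 1 fluid_ounce_imp = 2.8413063e-05 m^3, so 14.18 fluid_ounce_imp = 14.18 * 2.8413063e-05 = 0.00040289723 m^3. 1 fluid_ounce = 2.957353e-05 m^3, so 0.2013 fluid_ounce = 0.2013 * 2.957353e-05 = 5.9531515e-06 m^3. Sum: 0.00040289723 + 5.9531515e-06 = 0.00040885038 m^3. Result: 0.00040885038 m^3 ≈ 0.0004089 m^3 (4 s.f.). Final answer: 0.0004089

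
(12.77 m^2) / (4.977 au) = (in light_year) 1.813e-27. Check: 12.77 m^2 is already in m^2. 1 au = 1.4959787e+11 m, so 4.977 au = 4.977 * 1.4959787e+11 = 7.445486e+11 m. Combine: 12.77 m^2 / 7.445486e+11 m = 1.7151332e-11 m. 1 light_year = 9.4607305e+15 m, so 1.7151332e-11 m = 1.7151332e-11 / 9.4607305e+15 = 1.8128972e-27 light_year ≈ 1.813e-27 light_year (4 s.f.).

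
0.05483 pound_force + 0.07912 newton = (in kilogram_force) 1 pound_force = 4.4482216 N, so 0.05483 pound_force = 0.05483 * 4.4482216 = 0.24389599 N. 0.07912 newton = 0.07912 N. Sum: 0.24389599 + 0.07912 = 0.32301599 N. 1 kilogram_force = 9.80665 N, so 0.32301599 N = 0.32301599 / 9.80665 = 0.032938464 kilogram_force ≈ 0.03294 kilogram_force (4 s.f.). Final answer: 0.03294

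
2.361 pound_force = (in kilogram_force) 1.071. Check: 1 pound_force = 4.4482216 N, so 2.361 pound_force = 2.361 * 4.4482216 = 10.502251 N. 1 kilogram_force = 9.80665 N, so 10.502251 N = 10.502251 / 9.80665 = 1.0709316 kilogram_force ≈ 1.071 kilogram_force (4 s.f.).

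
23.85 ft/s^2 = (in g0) 0.7413. Check: 1 ft/s^2 = 0.3048 m/s^2, so 23.85 ft/s^2 = 23.85 * 0.3048 = 7.26948 m/s^2. 1 g0 = 9.80665 m/s^2, so 7.26948 m/s^2 = 7.26948 / 9.80665 = 0.74128066 g0 ≈ 0.7413 g0 (4 s.f.).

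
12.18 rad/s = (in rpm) 1 rpm = 0.10471976 rad/s, so 12.18 rad/s = 12.18 / 0.10471976 = 116.31043 rpm ≈ 116.3 rpm (4 s.f.). Final answer: 116.3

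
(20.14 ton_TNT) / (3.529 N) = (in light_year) 1 ton_TNT = 4.184e+09 J, so 20.14 ton_TNT = 20.14 * 4.184e+09 = 8.426576e+10 J. 3.529 N is already in N. Combine: 8.426576e+10 J / 3.529 N = 2.3878084e+10 m. 1 light_year = 9.4607305e+15 m, so 2.3878084e+10 m = 2.3878084e+10 / 9.4607305e+15 = 2.5239155e-06 light_year ≈ 2.524e-06 light_year (4 s.f.). Final answer: 2.524e-06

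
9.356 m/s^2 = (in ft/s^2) 30.7. Check: 1 ft/s^2 = 0.3048 m/s^2, so 9.356 m/s^2 = 9.356 / 0.3048 = 30.695538 ft/s^2 ≈ 30.7 ft/s^2 (4 s.f.).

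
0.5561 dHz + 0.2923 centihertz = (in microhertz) 1 dHz = 0.1 Hz, so 0.5561 dHz = 0.5561 * 0.1 = 0.05561 Hz. 1 centihertz = 0.01 Hz, so 0.2923 centihertz = 0.2923 * 0.01 = 0.002923 Hz. Sum: 0.05561 + 0.002923 = 0.058533 Hz. 1 microhertz = 1e-06 Hz, so 0.058533 Hz = 0.058533 / 1e-06 = 58533 microhertz ≈ 5.853e+04 microhertz (4 s.f.). Final answer: 5.853e+04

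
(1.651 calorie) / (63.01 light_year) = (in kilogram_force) 1 calorie = 4.184 J, so 1.651 calorie = 1.651 * 4.184 = 6.907784 J. 1 light_year = 9.4607305e+15 m, so 63.01 light_year = 63.01 * 9.4607305e+15 = 5.9612063e+17 m. Combine: 6.907784 J / 5.9612063e+17 m = 1.1587896e-17 N. 1 kilogram_force = 9.80665 N, so 1.1587896e-17 N = 1.1587896e-17 / 9.80665 = 1.1816366e-18 kilogram_force ≈ 1.182e-18 kilogram_force (4 s.f.). Final answer: 1.182e-18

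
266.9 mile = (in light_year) 1 mile = 1609.344 m, so 266.9 mile = 266.9 * 1609.344 = 429533.91 m. 1 light_year = 9.4607305e+15 m, so 429533.91 m = 429533.91 / 9.4607305e+15 = 4.540177e-11 light_year ≈ 4.54e-11 light_year (4 s.f.). Final answer: 4.54e-11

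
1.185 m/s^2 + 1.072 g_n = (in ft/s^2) 38.38. Check: 1.185 m/s^2 is already in m/s^2. 1 g_n = 9.80665 m/s^2, so 1.072 g_n = 1.072 * 9.80665 = 10.512729 m/s^2. Sum: 1.185 + 10.512729 = 11.697729 m/s^2. 1 ft/s^2 = 0.3048 m/s^2, so 11.697729 m/s^2 = 11.697729 / 0.3048 = 38.378375 ft/s^2 ≈ 38.38 ft/s^2 (4 s.f.).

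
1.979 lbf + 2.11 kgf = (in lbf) 6.631. Check: 1 lbf = 4.4482216 N, so 1.979 lbf = 1.979 * 4.4482216 = 8.8030306 N. 1 kgf = 9.80665 N, so 2.11 kgf = 2.11 * 9.80665 = 20.692031 N. Sum: 8.8030306 + 20.692031 = 29.495062 N. 1 lbf = 4.4482216 N, so 29.495062 N = 29.495062 / 4.4482216 = 6.6307537 lbf ≈ 6.631 lbf (4 s.f.).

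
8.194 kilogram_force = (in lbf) 18.06. Check: 1 kilogram_force = 9.80665 N, so 8.194 kilogram_force = 8.194 * 9.80665 = 80.35569 N. 1 lbf = 4.4482216 N, so 80.35569 N = 80.35569 / 4.4482216 = 18.064678 lbf ≈ 18.06 lbf (4 s.f.).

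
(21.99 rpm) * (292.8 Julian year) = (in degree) 1 rpm = 0.10471976 rad/s, so 21.99 rpm = 21.99 * 0.10471976 = 2.3027874 rad/s. 1 Julian year = 31557600 s, so 292.8 Julian year = 292.8 * 31557600 = 9.2400653e+09 s. Combine: 2.3027874 rad/s * 9.2400653e+09 s = 2.1277906e+10 rad. 1 degree = 0.017453293 rad, so 2.1277906e+10 rad = 2.1277906e+10 / 0.017453293 = 1.2191342e+12 degree ≈ 1.219e+12 degree (4 s.f.). Final answer: 1.219e+12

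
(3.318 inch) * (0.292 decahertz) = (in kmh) 1 inch = 0.0254 m, so 3.318 inch = 3.318 * 0.0254 = 0.0842772 m. 1 decahertz = 10 Hz, so 0.292 decahertz = 0.292 * 10 = 2.92 Hz. Combine: 0.0842772 m * 2.92 Hz = 0.24608942 m/s. 1 kmh = 0.27777778 m/s, so 0.24608942 m/s = 0.24608942 / 0.27777778 = 0.88592193 kmh ≈ 0.8859 kmh (4 s.f.). Final answer: 0.8859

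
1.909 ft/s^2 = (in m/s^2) 1 ft/s^2 = 0.3048 m/s^2, so 1.909 ft/s^2 = 1.909 * 0.3048 = 0.5818632 m/s^2. Result: 0.5818632 m/s^2 ≈ 0.5819 m/s^2 (4 s.f.). Final answer: 0.5819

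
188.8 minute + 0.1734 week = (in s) 1 minute = 60 s, so 188.8 minute = 188.8 * 60 = 11328 s. 1 week = 604800 s, so 0.1734 week = 0.1734 * 604800 = 104872.32 s. Sum: 11328 + 104872.32 = 116200.32 s. Result: 116200.32 s ≈ 1.162e+05 s (4 s.f.). Final answer: 1.162e+05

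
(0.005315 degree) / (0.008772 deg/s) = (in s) 1 degree = 0.017453293 rad, so 0.005315 degree = 0.005315 * 0.017453293 = 9.276425e-05 rad. 1 deg/s = 0.017453293 rad/s, so 0.008772 deg/s = 0.008772 * 0.017453293 = 0.00015310028 rad/s. Combine: 9.276425e-05 rad / 0.00015310028 rad/s = 0.60590515 s. Result: 0.60590515 s ≈ 0.6059 s (4 s.f.). Final answer: 0.6059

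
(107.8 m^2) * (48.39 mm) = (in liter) 5216. Check: 107.8 m^2 is already in m^2. 1 mm = 0.001 m, so 48.39 mm = 48.39 * 0.001 = 0.04839 m. Combine: 107.8 m^2 * 0.04839 m = 5.216442 m^3. 1 liter = 0.001 m^3, so 5.216442 m^3 = 5.216442 / 0.001 = 5216.442 liter ≈ 5216 liter (4 s.f.).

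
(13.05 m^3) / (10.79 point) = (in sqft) 3.69e+04. Check: 13.05 m^3 is already in m^3. 1 point = 0.00035277778 m, so 10.79 point = 10.79 * 0.00035277778 = 0.0038064722 m. Combine: 13.05 m^3 / 0.0038064722 m = 3428.3713 m^2. 1 sqft = 0.09290304 m^2, so 3428.3713 m^2 = 3428.3713 / 0.09290304 = 36902.681 sqft ≈ 3.69e+04 sqft (4 s.f.).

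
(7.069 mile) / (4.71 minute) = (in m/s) 1 mile = 1609.344 m, so 7.069 mile = 7.069 * 1609.344 = 11376.453 m. 1 minute = 60 s, so 4.71 minute = 4.71 * 60 = 282.6 s. Combine: 11376.453 m / 282.6 s = 40.256379 m/s. Result: 40.256379 m/s ≈ 40.26 m/s (4 s.f.). Final answer: 40.26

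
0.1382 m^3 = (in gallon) 1 gallon = 0.0037854118 m^3, so 0.1382 m^3 = 0.1382 / 0.0037854118 = 36.508578 gallon ≈ 36.51 gallon (4 s.f.). Final answer: 36.51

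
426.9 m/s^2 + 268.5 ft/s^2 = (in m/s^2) 508.7. Check: 426.9 m/s^2 is already in m/s^2. 1 ft/s^2 = 0.3048 m/s^2, so 268.5 ft/s^2 = 268.5 * 0.3048 = 81.8388 m/s^2. Sum: 426.9 + 81.8388 = 508.7388 m/s^2. Result: 508.7388 m/s^2 ≈ 508.7 m/s^2 (4 s.f.).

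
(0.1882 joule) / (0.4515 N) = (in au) 2.786e-12. Check: 0.1882 joule = 0.1882 J. 0.4515 N is already in N. Combine: 0.1882 J / 0.4515 N = 0.41683278 m. 1 au = 1.4959787e+11 m, so 0.41683278 m = 0.41683278 / 1.4959787e+11 = 2.786355e-12 au ≈ 2.786e-12 au (4 s.f.).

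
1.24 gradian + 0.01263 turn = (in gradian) 6.292. Check: 1 gradian = 0.015707963 rad, so 1.24 gradian = 1.24 * 0.015707963 = 0.019477874 rad. 1 turn = 6.2831853 rad, so 0.01263 turn = 0.01263 * 6.2831853 = 0.07935663 rad. Sum: 0.019477874 + 0.07935663 = 0.098834505 rad. 1 gradian = 0.015707963 rad, so 0.098834505 rad = 0.098834505 / 0.015707963 = 6.292 gradian.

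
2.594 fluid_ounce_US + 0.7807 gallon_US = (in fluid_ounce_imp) 106.7. Check: 1 fluid_ounce_US = 2.957353e-05 m^3, so 2.594 fluid_ounce_US = 2.594 * 2.957353e-05 = 7.6713736e-05 m^3. 1 gallon_US = 0.0037854118 m^3, so 0.7807 gallon_US = 0.7807 * 0.0037854118 = 0.002955271 m^3. Sum: 7.6713736e-05 + 0.002955271 = 0.0030319847 m^3. 1 fluid_ounce_imp = 2.8413063e-05 m^3, so 0.0030319847 m^3 = 0.0030319847 / 2.8413063e-05 = 106.71094 fluid_ounce_imp ≈ 106.7 fluid_ounce_imp (4 s.f.).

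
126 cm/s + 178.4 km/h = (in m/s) 1 cm/s = 0.01 m/s, so 126 cm/s = 126 * 0.01 = 1.26 m/s. 1 km/h = 0.27777778 m/s, so 178.4 km/h = 178.4 * 0.27777778 = 49.555556 m/s. Sum: 1.26 + 49.555556 = 50.815556 m/s. Result: 50.815556 m/s ≈ 50.82 m/s (4 s.f.). Final answer: 50.82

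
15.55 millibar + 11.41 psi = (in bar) 0.8022. Check: 1 millibar = 100 Pa, so 15.55 millibar = 15.55 * 100 = 1555 Pa. 1 psi = 6894.7573 Pa, so 11.41 psi = 11.41 * 6894.7573 = 78669.181 Pa. Sum: 1555 + 78669.181 = 80224.181 Pa. 1 bar = 100000 Pa, so 80224.181 Pa = 80224.181 / 100000 = 0.80224181 bar ≈ 0.8022 bar (4 s.f.).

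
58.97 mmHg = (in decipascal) 1 mmHg = 133.32237 Pa, so 58.97 mmHg = 58.97 * 133.32237 = 7862.0201 Pa. 1 decipascal = 0.1 Pa, so 7862.0201 Pa = 7862.0201 / 0.1 = 78620.201 decipascal ≈ 7.862e+04 decipascal (4 s.f.). Final answer: 7.862e+04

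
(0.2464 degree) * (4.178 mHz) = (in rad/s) 1.797e-05. Check: 1 degree = 0.017453293 rad, so 0.2464 degree = 0.2464 * 0.017453293 = 0.0043004913 rad. 1 mHz = 0.001 Hz, so 4.178 mHz = 4.178 * 0.001 = 0.004178 Hz. Combine: 0.0043004913 rad * 0.004178 Hz = 1.7967453e-05 rad/s. Result: 1.7967453e-05 rad/s ≈ 1.797e-05 rad/s (4 s.f.).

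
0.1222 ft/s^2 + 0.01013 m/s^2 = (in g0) 1 ft/s^2 = 0.3048 m/s^2, so 0.1222 ft/s^2 = 0.1222 * 0.3048 = 0.03724656 m/s^2. 0.01013 m/s^2 is already in m/s^2. Sum: 0.03724656 + 0.01013 = 0.04737656 m/s^2. 1 g0 = 9.80665 m/s^2, so 0.04737656 m/s^2 = 0.04737656 / 9.80665 = 0.0048310646 g0 ≈ 0.004831 g0 (4 s.f.). Final answer: 0.004831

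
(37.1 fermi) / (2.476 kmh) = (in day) 6.243e-19. Check: 1 fermi = 1e-15 m, so 37.1 fermi = 37.1 * 1e-15 = 3.71e-14 m. 1 kmh = 0.27777778 m/s, so 2.476 kmh = 2.476 * 0.27777778 = 0.68777778 m/s. Combine: 3.71e-14 m / 0.68777778 m/s = 5.3941842e-14 s. 1 day = 86400 s, so 5.3941842e-14 s = 5.3941842e-14 / 86400 = 6.2432687e-19 day ≈ 6.243e-19 day (4 s.f.).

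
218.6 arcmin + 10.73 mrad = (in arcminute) 1 arcmin = 0.00029088821 rad, so 218.6 arcmin = 218.6 * 0.00029088821 = 0.063588162 rad. 1 mrad = 0.001 rad, so 10.73 mrad = 10.73 * 0.001 = 0.01073 rad. Sum: 0.063588162 + 0.01073 = 0.074318162 rad. 1 arcminute = 0.00029088821 rad, so 0.074318162 rad = 0.074318162 / 0.00029088821 = 255.48702 arcminute ≈ 255.5 arcminute (4 s.f.). Final answer: 255.5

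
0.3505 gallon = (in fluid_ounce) 44.86. Check: 1 gallon = 0.0037854118 m^3, so 0.3505 gallon = 0.3505 * 0.0037854118 = 0.0013267868 m^3. 1 fluid_ounce = 2.957353e-05 m^3, so 0.0013267868 m^3 = 0.0013267868 / 2.957353e-05 = 44.864 fluid_ounce ≈ 44.86 fluid_ounce (4 s.f.).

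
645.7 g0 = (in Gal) 1 g0 = 9.80665 m/s^2, so 645.7 g0 = 645.7 * 9.80665 = 6332.1539 m/s^2. 1 Gal = 0.01 m/s^2, so 6332.1539 m/s^2 = 6332.1539 / 0.01 = 633215.39 Gal ≈ 6.332e+05 Gal (4 s.f.). Final answer: 6.332e+05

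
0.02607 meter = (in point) 0.02607 meter = 0.02607 m. 1 point = 0.00035277778 m, so 0.02607 m = 0.02607 / 0.00035277778 = 73.899213 point ≈ 73.9 point (4 s.f.). Final answer: 73.9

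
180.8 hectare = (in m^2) 1 hectare = 10000 m^2, so 180.8 hectare = 180.8 * 10000 = 1808000 m^2. Result: 1808000 m^2 ≈ 1.808e+06 m^2 (4 s.f.). Final answer: 1.808e+06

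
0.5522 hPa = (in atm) 1 hPa = 100 Pa, so 0.5522 hPa = 0.5522 * 100 = 55.22 Pa. 1 atm = 101325 Pa, so 55.22 Pa = 55.22 / 101325 = 0.00054497903 atm ≈ 0.000545 atm (4 s.f.). Final answer: 0.000545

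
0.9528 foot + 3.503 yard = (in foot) 1 foot = 0.3048 m, so 0.9528 foot = 0.9528 * 0.3048 = 0.29041344 m. 1 yard = 0.9144 m, so 3.503 yard = 3.503 * 0.9144 = 3.2031432 m. Sum: 0.29041344 + 3.2031432 = 3.4935566 m. 1 foot = 0.3048 m, so 3.4935566 m = 3.4935566 / 0.3048 = 11.4618 foot ≈ 11.46 foot (4 s.f.). Final answer: 11.46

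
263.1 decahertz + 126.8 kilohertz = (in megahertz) 0.1294. Check: 1 decahertz = 10 Hz, so 263.1 decahertz = 263.1 * 10 = 2631 Hz. 1 kilohertz = 1000 Hz, so 126.8 kilohertz = 126.8 * 1000 = 126800 Hz. Sum: 2631 + 126800 = 129431 Hz. 1 megahertz = 1000000 Hz, so 129431 Hz = 129431 / 1000000 = 0.129431 megahertz ≈ 0.1294 megahertz (4 s.f.).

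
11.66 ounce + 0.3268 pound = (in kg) 1 ounce = 0.028349523 kg, so 11.66 ounce = 11.66 * 0.028349523 = 0.33055544 kg. 1 pound = 0.45359237 kg, so 0.3268 pound = 0.3268 * 0.45359237 = 0.14823399 kg. Sum: 0.33055544 + 0.14823399 = 0.47878943 kg. Result: 0.47878943 kg ≈ 0.4788 kg (4 s.f.). Final answer: 0.4788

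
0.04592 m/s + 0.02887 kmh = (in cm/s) 0.04592 m/s is already in m/s. 1 kmh = 0.27777778 m/s, so 0.02887 kmh = 0.02887 * 0.27777778 = 0.0080194444 m/s. Sum: 0.04592 + 0.0080194444 = 0.053939444 m/s. 1 cm/s = 0.01 m/s, so 0.053939444 m/s = 0.053939444 / 0.01 = 5.3939444 cm/s ≈ 5.394 cm/s (4 s.f.). Final answer: 5.394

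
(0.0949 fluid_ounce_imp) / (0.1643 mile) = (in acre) 2.52e-12. Check: 1 fluid_ounce_imp = 2.8413063e-05 m^3, so 0.0949 fluid_ounce_imp = 0.0949 * 2.8413063e-05 = 2.6963996e-06 m^3. 1 mile = 1609.344 m, so 0.1643 mile = 0.1643 * 1609.344 = 264.41522 m. Combine: 2.6963996e-06 m^3 / 264.41522 m = 1.0197596e-08 m^2. 1 acre = 4046.8564 m^2, so 1.0197596e-08 m^2 = 1.0197596e-08 / 4046.8564 = 2.5198809e-12 acre ≈ 2.52e-12 acre (4 s.f.).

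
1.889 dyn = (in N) 1 dyn = 1e-05 N, so 1.889 dyn = 1.889 * 1e-05 = 1.889e-05 N. Result: 1.889e-05 N. Final answer: 1.889e-05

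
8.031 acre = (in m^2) 1 acre = 4046.8564 m^2, so 8.031 acre = 8.031 * 4046.8564 = 32500.304 m^2. Result: 32500.304 m^2 ≈ 3.25e+04 m^2 (4 s.f.). Final answer: 3.25e+04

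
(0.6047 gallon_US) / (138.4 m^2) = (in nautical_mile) 8.931e-09. Check: 1 gallon_US = 0.0037854118 m^3, so 0.6047 gallon_US = 0.6047 * 0.0037854118 = 0.0022890385 m^3. 138.4 m^2 is already in m^2. Combine: 0.0022890385 m^3 / 138.4 m^2 = 1.6539296e-05 m. 1 nautical_mile = 1852 m, so 1.6539296e-05 m = 1.6539296e-05 / 1852 = 8.9305052e-09 nautical_mile ≈ 8.931e-09 nautical_mile (4 s.f.).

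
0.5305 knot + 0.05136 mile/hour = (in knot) 0.5751. Check: 1 knot = 0.51444444 m/s, so 0.5305 knot = 0.5305 * 0.51444444 = 0.27291278 m/s. 1 mile/hour = 0.44704 m/s, so 0.05136 mile/hour = 0.05136 * 0.44704 = 0.022959974 m/s. Sum: 0.27291278 + 0.022959974 = 0.29587275 m/s. 1 knot = 0.51444444 m/s, so 0.29587275 m/s = 0.29587275 / 0.51444444 = 0.57513062 knot ≈ 0.5751 knot (4 s.f.).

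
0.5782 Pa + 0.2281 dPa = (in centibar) 0.5782 Pa is already in Pa. 1 dPa = 0.1 Pa, so 0.2281 dPa = 0.2281 * 0.1 = 0.02281 Pa. Sum: 0.5782 + 0.02281 = 0.60101 Pa. 1 centibar = 1000 Pa, so 0.60101 Pa = 0.60101 / 1000 = 0.00060101 centibar ≈ 0.000601 centibar (4 s.f.). Final answer: 0.000601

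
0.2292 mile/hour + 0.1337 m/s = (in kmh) 1 mile/hour = 0.44704 m/s, so 0.2292 mile/hour = 0.2292 * 0.44704 = 0.10246157 m/s. 0.1337 m/s is already in m/s. Sum: 0.10246157 + 0.1337 = 0.23616157 m/s. 1 kmh = 0.27777778 m/s, so 0.23616157 m/s = 0.23616157 / 0.27777778 = 0.85018164 kmh ≈ 0.8502 kmh (4 s.f.). Final answer: 0.8502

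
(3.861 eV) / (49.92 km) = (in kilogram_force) 1.264e-24. Check: 1 eV = 1.6021766e-19 J, so 3.861 eV = 3.861 * 1.6021766e-19 = 6.186004e-19 J. 1 km = 1000 m, so 49.92 km = 49.92 * 1000 = 49920 m. Combine: 6.186004e-19 J / 49920 m = 1.2391835e-23 N. 1 kilogram_force = 9.80665 N, so 1.2391835e-23 N = 1.2391835e-23 / 9.80665 = 1.2636155e-24 kilogram_force ≈ 1.264e-24 kilogram_force (4 s.f.).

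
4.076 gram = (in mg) 4076. Check: 1 gram = 0.001 kg, so 4.076 gram = 4.076 * 0.001 = 0.004076 kg. 1 mg = 1e-06 kg, so 0.004076 kg = 0.004076 / 1e-06 = 4076 mg.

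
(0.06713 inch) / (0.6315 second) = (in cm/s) 1 inch = 0.0254 m, so 0.06713 inch = 0.06713 * 0.0254 = 0.001705102 m. 0.6315 second = 0.6315 s. Combine: 0.001705102 m / 0.6315 s = 0.0027000823 m/s. 1 cm/s = 0.01 m/s, so 0.0027000823 m/s = 0.0027000823 / 0.01 = 0.27000823 cm/s ≈ 0.27 cm/s (4 s.f.). Final answer: 0.27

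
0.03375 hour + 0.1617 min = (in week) 1 hour = 3600 s, so 0.03375 hour = 0.03375 * 3600 = 121.5 s. 1 min = 60 s, so 0.1617 min = 0.1617 * 60 = 9.702 s. Sum: 121.5 + 9.702 = 131.202 s. 1 week = 604800 s, so 131.202 s = 131.202 / 604800 = 0.00021693452 week ≈ 0.0002169 week (4 s.f.). Final answer: 0.0002169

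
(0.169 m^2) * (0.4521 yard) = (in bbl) 0.169 m^2 is already in m^2. 1 yard = 0.9144 m, so 0.4521 yard = 0.4521 * 0.9144 = 0.41340024 m. Combine: 0.169 m^2 * 0.41340024 m = 0.069864641 m^3. 1 bbl = 0.15898729 m^3, so 0.069864641 m^3 = 0.069864641 / 0.15898729 = 0.43943537 bbl ≈ 0.4394 bbl (4 s.f.). Final answer: 0.4394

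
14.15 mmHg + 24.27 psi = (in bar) 1 mmHg = 133.32237 Pa, so 14.15 mmHg = 14.15 * 133.32237 = 1886.5115 Pa. 1 psi = 6894.7573 Pa, so 24.27 psi = 24.27 * 6894.7573 = 167335.76 Pa. Sum: 1886.5115 + 167335.76 = 169222.27 Pa. 1 bar = 100000 Pa, so 169222.27 Pa = 169222.27 / 100000 = 1.6922227 bar ≈ 1.692 bar (4 s.f.). Final answer: 1.692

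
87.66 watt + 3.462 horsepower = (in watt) 87.66 watt = 87.66 W. 1 horsepower = 745.69987 W, so 3.462 horsepower = 3.462 * 745.69987 = 2581.613 W. Sum: 87.66 + 2581.613 = 2669.273 W. 2669.273 W = 2669.273 watt ≈ 2669 watt (4 s.f.). Final answer: 2669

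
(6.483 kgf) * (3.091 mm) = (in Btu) 1 kgf = 9.80665 N, so 6.483 kgf = 6.483 * 9.80665 = 63.576512 N. 1 mm = 0.001 m, so 3.091 mm = 3.091 * 0.001 = 0.003091 m. Combine: 63.576512 N * 0.003091 m = 0.196515 J. 1 Btu = 1055.0559 J, so 0.196515 J = 0.196515 / 1055.0559 = 0.00018626028 Btu ≈ 0.0001863 Btu (4 s.f.). Final answer: 0.0001863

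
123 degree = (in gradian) 136.7. Check: 1 degree = 0.017453293 rad, so 123 degree = 123 * 0.017453293 = 2.146755 rad. 1 gradian = 0.015707963 rad, so 2.146755 rad = 2.146755 / 0.015707963 = 136.66667 gradian ≈ 136.7 gradian (4 s.f.).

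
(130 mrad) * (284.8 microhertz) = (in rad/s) 1 mrad = 0.001 rad, so 130 mrad = 130 * 0.001 = 0.13 rad. 1 microhertz = 1e-06 Hz, so 284.8 microhertz = 284.8 * 1e-06 = 0.0002848 Hz. Combine: 0.13 rad * 0.0002848 Hz = 3.7024e-05 rad/s. Result: 3.7024e-05 rad/s ≈ 3.702e-05 rad/s (4 s.f.). Final answer: 3.702e-05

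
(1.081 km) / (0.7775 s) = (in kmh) 5005. Check: 1 km = 1000 m, so 1.081 km = 1.081 * 1000 = 1081 m. 0.7775 s is already in s. Combine: 1081 m / 0.7775 s = 1390.3537 m/s. 1 kmh = 0.27777778 m/s, so 1390.3537 m/s = 1390.3537 / 0.27777778 = 5005.2733 kmh ≈ 5005 kmh (4 s.f.).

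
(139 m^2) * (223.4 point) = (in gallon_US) 139 m^2 is already in m^2. 1 point = 0.00035277778 m, so 223.4 point = 223.4 * 0.00035277778 = 0.078810556 m. Combine: 139 m^2 * 0.078810556 m = 10.954667 m^3. 1 gallon_US = 0.0037854118 m^3, so 10.954667 m^3 = 10.954667 / 0.0037854118 = 2893.9169 gallon_US ≈ 2894 gallon_US (4 s.f.). Final answer: 2894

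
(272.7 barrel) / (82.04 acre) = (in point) 1 barrel = 0.15898729 m^3, so 272.7 barrel = 272.7 * 0.15898729 = 43.355835 m^3. 1 acre = 4046.8564 m^2, so 82.04 acre = 82.04 * 4046.8564 = 332004.1 m^2. Combine: 43.355835 m^3 / 332004.1 m^2 = 0.00013058825 m. 1 point = 0.00035277778 m, so 0.00013058825 m = 0.00013058825 / 0.00035277778 = 0.37017142 point ≈ 0.3702 point (4 s.f.). Final answer: 0.3702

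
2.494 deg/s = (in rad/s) 0.04353. Check: 1 deg/s = 0.017453293 rad/s, so 2.494 deg/s = 2.494 * 0.017453293 = 0.043528512 rad/s. Result: 0.043528512 rad/s ≈ 0.04353 rad/s (4 s.f.).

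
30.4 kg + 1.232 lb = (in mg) 30.4 kg is already in kg. 1 lb = 0.45359237 kg, so 1.232 lb = 1.232 * 0.45359237 = 0.5588258 kg. Sum: 30.4 + 0.5588258 = 30.958826 kg. 1 mg = 1e-06 kg, so 30.958826 kg = 30.958826 / 1e-06 = 30958826 mg ≈ 3.096e+07 mg (4 s.f.). Final answer: 3.096e+07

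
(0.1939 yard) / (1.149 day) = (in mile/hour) 1 yard = 0.9144 m, so 0.1939 yard = 0.1939 * 0.9144 = 0.17730216 m. 1 day = 86400 s, so 1.149 day = 1.149 * 86400 = 99273.6 s. Combine: 0.17730216 m / 99273.6 s = 1.7859951e-06 m/s. 1 mile/hour = 0.44704 m/s, so 1.7859951e-06 m/s = 1.7859951e-06 / 0.44704 = 3.9951572e-06 mile/hour ≈ 3.995e-06 mile/hour (4 s.f.). Final answer: 3.995e-06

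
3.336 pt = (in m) 1 pt = 0.00035277778 m, so 3.336 pt = 3.336 * 0.00035277778 = 0.0011768667 m. Result: 0.0011768667 m ≈ 0.001177 m (4 s.f.). Final answer: 0.001177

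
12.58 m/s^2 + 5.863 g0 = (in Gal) 7008. Check: 12.58 m/s^2 is already in m/s^2. 1 g0 = 9.80665 m/s^2, so 5.863 g0 = 5.863 * 9.80665 = 57.496389 m/s^2. Sum: 12.58 + 57.496389 = 70.076389 m/s^2. 1 Gal = 0.01 m/s^2, so 70.076389 m/s^2 = 70.076389 / 0.01 = 7007.6389 Gal ≈ 7008 Gal (4 s.f.).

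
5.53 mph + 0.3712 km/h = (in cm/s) 1 mph = 0.44704 m/s, so 5.53 mph = 5.53 * 0.44704 = 2.4721312 m/s. 1 km/h = 0.27777778 m/s, so 0.3712 km/h = 0.3712 * 0.27777778 = 0.10311111 m/s. Sum: 2.4721312 + 0.10311111 = 2.5752423 m/s. 1 cm/s = 0.01 m/s, so 2.5752423 m/s = 2.5752423 / 0.01 = 257.52423 cm/s ≈ 257.5 cm/s (4 s.f.). Final answer: 257.5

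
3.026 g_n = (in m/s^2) 1 g_n = 9.80665 m/s^2, so 3.026 g_n = 3.026 * 9.80665 = 29.674923 m/s^2. Result: 29.674923 m/s^2 ≈ 29.67 m/s^2 (4 s.f.). Final answer: 29.67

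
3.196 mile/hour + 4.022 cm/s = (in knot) 2.855. Check: 1 mile/hour = 0.44704 m/s, so 3.196 mile/hour = 3.196 * 0.44704 = 1.4287398 m/s. 1 cm/s = 0.01 m/s, so 4.022 cm/s = 4.022 * 0.01 = 0.04022 m/s. Sum: 1.4287398 + 0.04022 = 1.4689598 m/s. 1 knot = 0.51444444 m/s, so 1.4689598 m/s = 1.4689598 / 0.51444444 = 2.8554295 knot ≈ 2.855 knot (4 s.f.).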